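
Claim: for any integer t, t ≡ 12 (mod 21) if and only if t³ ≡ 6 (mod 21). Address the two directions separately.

(⇒) Suppose t ≡ 12 (mod 21). Write t = 21j + 12. Then (21j + 12)³ = 9261j³ + 15876j² + 9072j + 1728 = 21(441j³ + 756j² + 432j + 82) + 6, so t³ ≡ 6 (mod 21).

(⇐) This fails: take t = 3. Then 3³ = 27 ≡ 6 (mod 21), yet 3 ≡ 3 (mod 21), not 12.

Only the forward direction holds.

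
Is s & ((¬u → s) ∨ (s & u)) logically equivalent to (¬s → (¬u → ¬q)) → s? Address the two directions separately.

(→) Assume the antecedent. If u is true, the antecedent forces (u = T, s = T, q = F) or (u = T, s = T, q = T), and (¬s → (¬u → ¬q)) → s holds there. If u is false, the antecedent forces (u = F, s = T, q = F) or (u = F, s = T, q = T), and (¬s → (¬u → ¬q)) → s holds there. Either way (¬s → (¬u → ¬q)) → s holds.

(←) This fails. Under u = F, s = F, q = T, the left side is false but the right side is true.

The forward direction holds; the converse fails.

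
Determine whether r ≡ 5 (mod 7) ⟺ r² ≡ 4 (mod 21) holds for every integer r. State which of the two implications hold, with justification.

Neither implication holds.

[⇒] This fails: take r = 12. Then 12 ≡ 5 (mod 7), but 12² = 144 ≡ 18 (mod 21), not 4.

[⇐] This fails: take r = 2. Then 2² = 4 ≡ 4 (mod 21), yet 2 ≡ 2 (mod 7), not 5.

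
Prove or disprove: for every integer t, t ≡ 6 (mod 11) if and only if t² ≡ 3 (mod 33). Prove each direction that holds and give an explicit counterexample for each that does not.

(⇒) fails and (⇐) fails.

(⇒) This fails: take t = 17. Then 17 ≡ 6 (mod 11), but 17² = 289 ≡ 25 (mod 33), not 3.

(⇐) This fails: take t = 27. Then 27² = 729 ≡ 3 (mod 33), yet 27 ≡ 5 (mod 11), not 6.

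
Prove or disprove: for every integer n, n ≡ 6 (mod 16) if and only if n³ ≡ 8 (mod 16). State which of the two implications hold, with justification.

Only the forward direction holds.

[⇒] Suppose n ≡ 6 (mod 16). Write n = 16j + 6. Then (16j + 6)³ = 4096j³ + 4608j² + 1728j + 216 = 16(256j³ + 288j² + 108j + 13) + 8, so n³ ≡ 8 (mod 16).

[⇐] This fails: take n = 2. Then 2³ = 8 ≡ 8 (mod 16), yet 2 ≡ 2 (mod 16), not 6.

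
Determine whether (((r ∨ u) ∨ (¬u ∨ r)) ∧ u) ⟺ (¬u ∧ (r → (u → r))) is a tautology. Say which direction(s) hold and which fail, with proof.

(⟹) This fails. Under r = F, u = T, the left side is true but the right side is false.

(⟸) This fails. Under r = F, u = F, the left side is false but the right side is true.

(⇒) fails and (⇐) fails.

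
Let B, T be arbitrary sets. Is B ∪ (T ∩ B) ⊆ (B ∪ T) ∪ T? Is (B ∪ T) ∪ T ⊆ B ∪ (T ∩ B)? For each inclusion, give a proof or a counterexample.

(⊆) holds; (⊇) fails.

Forward inclusion. Let x ∈ B ∪ (T ∩ B). Then either x ∈ B and x ∉ T; or x ∈ B ∩ T. In each case x ∈ (B ∪ T) ∪ T, so B ∪ (T ∩ B) ⊆ (B ∪ T) ∪ T.

Reverse inclusion. This inclusion fails. Take B = ∅, T = {1}; then 1 ∈ (B ∪ T) ∪ T but 1 ∉ B ∪ (T ∩ B).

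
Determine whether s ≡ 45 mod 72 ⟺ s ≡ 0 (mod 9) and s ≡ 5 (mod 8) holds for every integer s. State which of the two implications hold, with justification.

The biconditional holds.

Forward direction. Suppose s ≡ 45 (mod 72); write s = 72j + 45. Since 9 ∣ 72, reducing mod 9 gives s ≡ 45 ≡ 0 (mod 9); since 8 ∣ 72, reducing mod 8 gives s ≡ 45 ≡ 5 (mod 8).

Converse. If s ≡ 0 (mod 9) and s ≡ 5 (mod 8), then by the Chinese remainder theorem s ≡ 45 (mod 72). This is exactly s ≡ 45 (mod 72).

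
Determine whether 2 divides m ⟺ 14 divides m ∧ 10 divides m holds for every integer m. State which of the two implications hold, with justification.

Not equivalent: only (⇐) holds.

(⟹) This fails: take m = 2. Certainly 2 ∣ 2, but 14 ∤ 2.

(⟸) Suppose 14 ∣ m and 10 ∣ m. Any common multiple of 14 and 10 is a multiple of their lcm; here lcm(14, 10) = 14·10/gcd(14, 10) = 140/2 = 70, so 70 ∣ m. Since 2 ∣ 70, it follows that 2 ∣ m.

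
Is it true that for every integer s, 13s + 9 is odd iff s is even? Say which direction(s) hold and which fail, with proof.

(⟸) Suppose s is even; write s = 2j. Then 13s + 9 = 13·(2j) + 9 = 2·13j + 9, which is odd.

(⟹) Suppose 13s + 9 is odd. Since 13 is odd, 13s and s have the same parity, so 13s + 9 ≡ s + 9 (mod 2). As 9 is odd, 13s + 9 is odd exactly when s is even. Thus s is even.

Both implications hold.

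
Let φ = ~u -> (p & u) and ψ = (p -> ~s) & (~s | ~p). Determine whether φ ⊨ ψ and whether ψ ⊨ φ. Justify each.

Neither direction holds.

(⇒) This fails. Under p = T, s = T, u = T, the left side is true but the right side is false.

(⇐) This fails. Under p = F, s = F, u = F, the left side is false but the right side is true.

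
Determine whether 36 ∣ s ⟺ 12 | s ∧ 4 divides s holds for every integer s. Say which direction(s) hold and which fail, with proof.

The forward direction holds; the converse fails.

(⇒) If 36 ∣ s, write s = 36q. Since 36 = 3·12, s = 12·(3q), so 12 ∣ s; and since 36 = 9·4, s = 4·(9q), so 4 ∣ s.

(⇐) This fails: take s = 12. Both 12 ∣ 12 and 4 ∣ 12, yet 12 is not a multiple of 36 (since 12 = 0·36 + 12), so 36 ∤ 12.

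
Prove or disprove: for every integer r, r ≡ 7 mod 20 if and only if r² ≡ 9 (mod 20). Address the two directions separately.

[⇒] Suppose r ≡ 7 mod 20. Write r = 20j + 7. Then (20j + 7)² = 400j² + 280j + 49 = 20(20j² + 14j + 2) + 9, so r² ≡ 9 (mod 20).

[⇐] This fails: take r = 3. Then 3² = 9 ≡ 9 (mod 20), yet 3 ≡ 3 (mod 20), not 7.

Not equivalent: only (⇒) holds.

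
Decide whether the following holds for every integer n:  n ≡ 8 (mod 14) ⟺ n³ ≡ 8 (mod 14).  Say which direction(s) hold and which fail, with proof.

(→) Suppose n ≡ 8 (mod 14). Write n = 14j + 8. Then (14j + 8)³ = 2744j³ + 4704j² + 2688j + 512 = 14(196j³ + 336j² + 192j + 36) + 8, so n³ ≡ 8 (mod 14).

(←) This fails: take n = 2. Then 2³ = 8 ≡ 8 (mod 14), yet 2 ≡ 2 (mod 14), not 8.

(⇒) holds; (⇐) fails.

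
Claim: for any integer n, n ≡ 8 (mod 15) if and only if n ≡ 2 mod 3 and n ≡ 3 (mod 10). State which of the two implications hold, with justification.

Only the reverse direction holds.

Forward direction. This fails: n = 8 gives 8 ≡ 8 (mod 15) but 8 ≡ 8 (mod 10), so the conjunction on the right does not hold.

Converse. If n ≡ 2 (mod 3) and n ≡ 3 (mod 10), then by the Chinese remainder theorem n ≡ 23 (mod 30). Since 23 ≡ 8 (mod 15) and 15 ∣ 30, we get n ≡ 8 (mod 15).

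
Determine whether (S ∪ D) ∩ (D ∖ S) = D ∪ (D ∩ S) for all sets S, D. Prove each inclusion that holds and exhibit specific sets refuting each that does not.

Only the forward inclusion holds.

(⊆) Let x ∈ (S ∪ D) ∩ (D ∖ S). Then x ∈ D and x ∉ S, from which x ∈ D ∪ (D ∩ S).

(⊇) This inclusion fails. Take S = {1}, D = {1}; then 1 ∈ D ∪ (D ∩ S) but 1 ∉ (S ∪ D) ∩ (D ∖ S).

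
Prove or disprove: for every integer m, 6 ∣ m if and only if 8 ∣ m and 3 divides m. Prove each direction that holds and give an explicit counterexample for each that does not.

(⇒) This fails: take m = 6. Certainly 6 ∣ 6, but 8 ∤ 6.

(⇐) Suppose 8 ∣ m and 3 ∣ m. Any common multiple of 8 and 3 is a multiple of their lcm; here gcd(8, 3) = 1, so lcm(8, 3) = 8·3 = 24, so 24 ∣ m. Since 6 ∣ 24, it follows that 6 ∣ m.

Not equivalent: only (⇐) holds.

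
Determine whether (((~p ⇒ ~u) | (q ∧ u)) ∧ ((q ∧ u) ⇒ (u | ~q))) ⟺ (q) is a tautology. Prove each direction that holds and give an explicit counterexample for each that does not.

(⟹) This fails. Under q = F, u = F, p = F, the left side is true but the right side is false.

(⟸) Assume the antecedent. If q is true, the consequent reduces to true regardless of the other variables. If q is false, the antecedent cannot hold. Either way the consequent holds.

(⇒) fails; (⇐) holds.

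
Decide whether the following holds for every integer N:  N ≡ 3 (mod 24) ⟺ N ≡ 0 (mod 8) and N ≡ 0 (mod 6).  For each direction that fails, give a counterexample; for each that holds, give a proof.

(⇒) fails and (⇐) fails.

(→) This fails: N = 3 gives 3 ≡ 3 (mod 24) but 3 ≡ 3 (mod 8), so the conjunction on the right does not hold.

(←) This fails: N = 0 satisfies both congruences on the right (0 ≡ 0 mod 8 and 0 ≡ 0 mod 6) yet 0 ≡ 0 (mod 24), not 3.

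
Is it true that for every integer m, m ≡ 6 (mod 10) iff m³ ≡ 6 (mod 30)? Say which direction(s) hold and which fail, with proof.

[⇒] This fails: take m = 16. Then 16 ≡ 6 (mod 10), but 16³ = 4096 ≡ 16 (mod 30), not 6.

[⇐] Conversely, the residues r modulo 30 with r³ ≡ 6 (mod 30) are exactly {6}, and each is ≡ 6 (mod 10).

Not equivalent: only (⇐) holds.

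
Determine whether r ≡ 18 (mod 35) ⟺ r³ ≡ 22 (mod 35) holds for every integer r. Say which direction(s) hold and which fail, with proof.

(→) Suppose r ≡ 18 (mod 35). Write r = 35j + 18. Then (35j + 18)³ = 42875j³ + 66150j² + 34020j + 5832 = 35(1225j³ + 1890j² + 972j + 166) + 22, so r³ ≡ 22 (mod 35).

(←) This fails: take r = 8. Then 8³ = 512 ≡ 22 (mod 35), yet 8 ≡ 8 (mod 35), not 18.

(⇒) holds; (⇐) fails.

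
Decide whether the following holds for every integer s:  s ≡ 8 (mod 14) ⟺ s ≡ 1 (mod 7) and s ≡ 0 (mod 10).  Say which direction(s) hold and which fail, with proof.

(→) This fails: s = 64 gives 64 ≡ 8 (mod 14) but 64 ≡ 4 (mod 10), so the conjunction on the right does not hold.

(←) Conversely, if s ≡ 1 (mod 7) and s ≡ 0 (mod 10), then by the Chinese remainder theorem s ≡ 50 (mod 70). Since 50 ≡ 8 (mod 14) and 14 ∣ 70, we get s ≡ 8 (mod 14).

The forward direction fails; the converse holds.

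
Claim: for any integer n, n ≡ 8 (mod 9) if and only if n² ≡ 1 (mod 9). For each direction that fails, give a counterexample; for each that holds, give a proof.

Not equivalent: only (⇒) holds.

(⟹) Suppose n ≡ 8 (mod 9). Write n = 9j + 8. Then (9j + 8)² = 81j² + 144j + 64 = 9(9j² + 16j + 7) + 1, so n² ≡ 1 (mod 9).

(⟸) This fails: take n = 1. Then 1² = 1 ≡ 1 (mod 9), yet 1 ≡ 1 (mod 9), not 8.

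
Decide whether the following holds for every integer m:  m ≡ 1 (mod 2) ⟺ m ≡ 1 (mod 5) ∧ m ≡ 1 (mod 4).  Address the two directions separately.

(←) If m ≡ 1 (mod 5) and m ≡ 1 (mod 4), then by the Chinese remainder theorem m ≡ 1 (mod 20). Since 1 ≡ 1 (mod 2) and 2 ∣ 20, we get m ≡ 1 (mod 2).

(→) This fails: m = 3 gives 3 ≡ 1 (mod 2) but 3 ≡ 3 (mod 5), so the conjunction on the right does not hold.

(⇒) fails; (⇐) holds.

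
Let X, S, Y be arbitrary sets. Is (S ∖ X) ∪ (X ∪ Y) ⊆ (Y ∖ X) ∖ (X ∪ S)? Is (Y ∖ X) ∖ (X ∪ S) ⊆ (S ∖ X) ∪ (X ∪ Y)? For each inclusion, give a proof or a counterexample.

Reverse inclusion. Let x ∈ (Y ∖ X) ∖ (X ∪ S). Then x ∈ Y and x ∉ X, S, from which x ∈ (S ∖ X) ∪ (X ∪ Y).

Forward inclusion. This inclusion fails. Take X = {1}, S = ∅, Y = ∅; then 1 ∈ (S ∖ X) ∪ (X ∪ Y) but 1 ∉ (Y ∖ X) ∖ (X ∪ S).

(⊆) fails; (⊇) holds.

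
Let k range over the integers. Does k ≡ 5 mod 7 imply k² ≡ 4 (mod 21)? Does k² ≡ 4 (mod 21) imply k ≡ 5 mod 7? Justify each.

(⇒) fails and (⇐) fails.

(⇒) This fails: take k = 12. Then 12 ≡ 5 (mod 7), but 12² = 144 ≡ 18 (mod 21), not 4.

(⇐) This fails: take k = 2. Then 2² = 4 ≡ 4 (mod 21), yet 2 ≡ 2 (mod 7), not 5.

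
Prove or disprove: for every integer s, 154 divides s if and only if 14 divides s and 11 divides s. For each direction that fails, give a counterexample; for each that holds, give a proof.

(⟹) If 154 ∣ s, write s = 154q. Since 154 = 11·14, s = 14·(11q), so 14 ∣ s; and since 154 = 14·11, s = 11·(14q), so 11 ∣ s.

(⟸) Suppose 14 ∣ s and 11 ∣ s. Any common multiple of 14 and 11 is a multiple of their lcm; here gcd(14, 11) = 1, so lcm(14, 11) = 14·11 = 154, so 154 ∣ s.

Both implications hold.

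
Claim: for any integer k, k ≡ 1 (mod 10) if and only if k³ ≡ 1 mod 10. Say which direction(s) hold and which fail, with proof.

Both implications hold.

[⇒] Suppose k ≡ 1 (mod 10). Write k = 10j + 1. Then (10j + 1)³ = 1000j³ + 300j² + 30j + 1 = 10(100j³ + 30j² + 3j) + 1, so k³ ≡ 1 (mod 10).

[⇐] For the converse, argue contrapositively. If k ≢ 1 (mod 10), then k is congruent to one of 0, 2, 3, 4, 5, 6, 7, 8, 9 modulo 10, and these give k³ ≡ 0, 8, 7, 4, 5, 6, 3, 2, 9 respectively — never 1.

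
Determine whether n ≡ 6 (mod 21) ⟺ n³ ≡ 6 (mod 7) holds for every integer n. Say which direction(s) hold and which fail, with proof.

[⇒] Suppose n ≡ 6 (mod 21). Then n³ ≡ 6³ = 216 (mod 21), and since 7 ∣ 21, also n³ ≡ 6 (mod 7).

[⇐] This fails: take n = 3. Then 3³ = 27 ≡ 6 (mod 7), yet 3 ≡ 3 (mod 21), not 6.

Only the forward implication holds.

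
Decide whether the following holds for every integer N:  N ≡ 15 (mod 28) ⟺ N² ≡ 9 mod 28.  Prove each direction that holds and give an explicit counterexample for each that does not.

(⇒) This fails: take N = 15. Then 15 ≡ 15 (mod 28), but 15² = 225 ≡ 1 (mod 28), not 9.

(⇐) This fails: take N = 3. Then 3² = 9 ≡ 9 (mod 28), yet 3 ≡ 3 (mod 28), not 15.

(⇒) fails and (⇐) fails.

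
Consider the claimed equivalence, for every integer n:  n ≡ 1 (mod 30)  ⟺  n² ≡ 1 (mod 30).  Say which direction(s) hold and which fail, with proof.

(→) Suppose n ≡ 1 (mod 30). Write n = 30j + 1. Then (30j + 1)² = 900j² + 60j + 1 = 30(30j² + 2j) + 1, so n² ≡ 1 (mod 30).

(←) This fails: take n = 11. Then 11² = 121 ≡ 1 (mod 30), yet 11 ≡ 11 (mod 30), not 1.

The forward direction holds; the converse fails.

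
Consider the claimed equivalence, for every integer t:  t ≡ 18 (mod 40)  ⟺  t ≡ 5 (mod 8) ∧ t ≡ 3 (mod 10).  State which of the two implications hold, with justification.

Forward direction. This fails: t = 18 gives 18 ≡ 18 (mod 40) but 18 ≡ 2 (mod 8), so the conjunction on the right does not hold.

Converse. This fails: t = 13 satisfies both congruences on the right (13 ≡ 5 mod 8 and 13 ≡ 3 mod 10) yet 13 ≡ 13 (mod 40), not 18.

(⇒) fails and (⇐) fails.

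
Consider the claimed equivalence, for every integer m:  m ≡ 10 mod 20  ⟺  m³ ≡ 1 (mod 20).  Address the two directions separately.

(⟹) This fails: take m = 10. Then 10 ≡ 10 (mod 20), but 10³ = 1000 ≡ 0 (mod 20), not 1.

(⟸) This fails: take m = 1. Then 1³ = 1 ≡ 1 (mod 20), yet 1 ≡ 1 (mod 20), not 10.

Neither implication holds.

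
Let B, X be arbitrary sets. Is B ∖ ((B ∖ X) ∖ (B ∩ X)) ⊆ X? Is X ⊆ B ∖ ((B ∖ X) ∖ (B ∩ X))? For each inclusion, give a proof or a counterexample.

(⊆) Let x ∈ B ∖ ((B ∖ X) ∖ (B ∩ X)). Then x ∈ B ∩ X, from which x ∈ X.

(⊇) This inclusion fails. Take B = ∅, X = {1}; then 1 ∈ X but 1 ∉ B ∖ ((B ∖ X) ∖ (B ∩ X)).

(⊆) holds; (⊇) fails.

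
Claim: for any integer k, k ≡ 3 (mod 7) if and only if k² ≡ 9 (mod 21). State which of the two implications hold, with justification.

(→) This fails: take k = 10. Then 10 ≡ 3 (mod 7), but 10² = 100 ≡ 16 (mod 21), not 9.

(←) This fails: take k = 18. Then 18² = 324 ≡ 9 (mod 21), yet 18 ≡ 4 (mod 7), not 3.

(⇒) fails and (⇐) fails.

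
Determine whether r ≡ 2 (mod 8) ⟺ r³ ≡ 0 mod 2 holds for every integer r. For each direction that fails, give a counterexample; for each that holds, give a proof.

Not equivalent: only (⇒) holds.

(→) Suppose r ≡ 2 (mod 8). Then r³ ≡ 2³ = 8 (mod 8), and since 2 ∣ 8, also r³ ≡ 0 (mod 2).

(←) This fails: take r = 0. Then 0³ = 0 ≡ 0 (mod 2), yet 0 ≡ 0 (mod 8), not 2.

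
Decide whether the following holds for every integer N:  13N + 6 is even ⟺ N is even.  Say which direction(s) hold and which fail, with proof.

[⇒] Suppose 13N + 6 is even. Since 13 is odd, 13N and N have the same parity, so 13N + 6 ≡ N + 6 (mod 2). As 6 is even, 13N + 6 is even exactly when N is even. Thus N is even.

[⇐] Conversely, suppose N is even; write N = 2j. Then 13N + 6 = 13·(2j) + 6 = 2·13j + 6, which is even.

Both implications hold.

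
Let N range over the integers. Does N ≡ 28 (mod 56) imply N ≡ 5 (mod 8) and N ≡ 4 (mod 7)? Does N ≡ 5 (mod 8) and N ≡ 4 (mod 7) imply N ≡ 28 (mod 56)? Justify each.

Neither implication holds.

(⇒) This fails: N = 28 gives 28 ≡ 28 (mod 56) but 28 ≡ 4 (mod 8), so the conjunction on the right does not hold.

(⇐) This fails: N = 53 satisfies both congruences on the right (53 ≡ 5 mod 8 and 53 ≡ 4 mod 7) yet 53 ≡ 53 (mod 56), not 28.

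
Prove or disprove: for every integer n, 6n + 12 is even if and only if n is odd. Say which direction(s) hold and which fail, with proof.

[⇒] This fails: take n = 2. Then 6n + 12 = 24, which is even, yet n = 2 is even, not odd.

[⇐] Suppose n is odd. Since 6 is even, 6n is even for every n, so 6n + 12 has the same parity as 12, which is even. Hence 6n + 12 is even.

Only the reverse direction holds.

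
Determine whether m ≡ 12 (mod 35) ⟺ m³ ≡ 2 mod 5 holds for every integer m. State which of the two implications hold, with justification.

Neither implication holds.

(⇒) This fails: take m = 12. Then 12 ≡ 12 (mod 35), but 12³ = 1728 ≡ 3 (mod 5), not 2.

(⇐) This fails: take m = 3. Then 3³ = 27 ≡ 2 (mod 5), yet 3 ≡ 3 (mod 35), not 12.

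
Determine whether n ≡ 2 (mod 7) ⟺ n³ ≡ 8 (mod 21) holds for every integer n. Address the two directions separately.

(⟹) This fails: take n = 9. Then 9 ≡ 2 (mod 7), but 9³ = 729 ≡ 15 (mod 21), not 8.

(⟸) This fails: take n = 8. Then 8³ = 512 ≡ 8 (mod 21), yet 8 ≡ 1 (mod 7), not 2.

(⇒) fails and (⇐) fails.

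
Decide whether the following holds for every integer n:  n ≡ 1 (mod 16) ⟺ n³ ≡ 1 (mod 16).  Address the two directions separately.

Both implications hold.

(←) Suppose n³ ≡ 1 (mod 16). The only residue r in {0, …, 15} with r³ ≡ 1 (mod 16) is r = 1, so n ≡ 1 (mod 16).

(→) Suppose n ≡ 1 (mod 16). Write n = 16j + 1. Then (16j + 1)³ = 4096j³ + 768j² + 48j + 1 = 16(256j³ + 48j² + 3j) + 1, so n³ ≡ 1 (mod 16).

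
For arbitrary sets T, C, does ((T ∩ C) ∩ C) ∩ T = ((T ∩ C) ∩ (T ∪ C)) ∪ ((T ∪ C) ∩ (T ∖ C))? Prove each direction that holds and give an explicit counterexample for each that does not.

The sets are not equal: only the forward inclusion holds.

Forward inclusion. Let x ∈ ((T ∩ C) ∩ C) ∩ T. Then x ∈ T ∩ C, from which x ∈ ((T ∩ C) ∩ (T ∪ C)) ∪ ((T ∪ C) ∩ (T ∖ C)).

Reverse inclusion. This inclusion fails. Take T = {1}, C = ∅; then 1 ∈ ((T ∩ C) ∩ (T ∪ C)) ∪ ((T ∪ C) ∩ (T ∖ C)) but 1 ∉ ((T ∩ C) ∩ C) ∩ T.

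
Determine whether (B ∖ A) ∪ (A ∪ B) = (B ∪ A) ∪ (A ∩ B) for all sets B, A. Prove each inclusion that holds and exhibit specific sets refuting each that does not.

(⟹) Let x ∈ (B ∖ A) ∪ (A ∪ B). Then either x ∈ B and x ∉ A; or x ∈ A and x ∉ B; or x ∈ B ∩ A. In each case x ∈ (B ∪ A) ∪ (A ∩ B), so (B ∖ A) ∪ (A ∪ B) ⊆ (B ∪ A) ∪ (A ∩ B).

(⟸) Let x ∈ (B ∪ A) ∪ (A ∩ B). Then either x ∈ B and x ∉ A; or x ∈ A and x ∉ B; or x ∈ B ∩ A. In each case x ∈ (B ∖ A) ∪ (A ∪ B), so (B ∪ A) ∪ (A ∩ B) ⊆ (B ∖ A) ∪ (A ∪ B).

Both inclusions hold; the sets are equal.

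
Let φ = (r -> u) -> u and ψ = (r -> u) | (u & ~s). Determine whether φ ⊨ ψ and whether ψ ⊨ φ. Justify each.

(⟹) This fails. Under u = F, r = T, s = F, the left side is true but the right side is false.

(⟸) This fails. Under u = F, r = F, s = F, the left side is false but the right side is true.

Neither implication holds.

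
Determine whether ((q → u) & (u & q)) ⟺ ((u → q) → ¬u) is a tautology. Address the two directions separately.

(⇒) fails and (⇐) fails.

(⟹) This fails. Under q = T, u = T, the left side is true but the right side is false.

(⟸) This fails. Under q = F, u = F, the left side is false but the right side is true.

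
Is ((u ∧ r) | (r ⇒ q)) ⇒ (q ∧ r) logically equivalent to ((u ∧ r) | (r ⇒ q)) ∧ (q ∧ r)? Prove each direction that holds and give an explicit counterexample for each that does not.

The forward direction fails; the converse holds.

[⇒] This fails. Under r = T, q = F, u = F, the left side is true but the right side is false.

[⇐] Assume the antecedent. If r is true, the antecedent forces (r = T, q = T, u = F) or (r = T, q = T, u = T), and ((u ∧ r) | (r ⇒ q)) ⇒ (q ∧ r) holds there. If r is false, the antecedent cannot hold. Either way ((u ∧ r) | (r ⇒ q)) ⇒ (q ∧ r) holds.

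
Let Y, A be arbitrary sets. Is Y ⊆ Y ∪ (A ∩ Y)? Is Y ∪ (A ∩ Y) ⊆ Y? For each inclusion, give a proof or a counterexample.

(⟹) Let x ∈ Y. Then either x ∈ Y and x ∉ A; or x ∈ Y ∩ A. In each case x ∈ Y ∪ (A ∩ Y), so Y ⊆ Y ∪ (A ∩ Y).

(⟸) Let x ∈ Y ∪ (A ∩ Y). Then either x ∈ Y and x ∉ A; or x ∈ Y ∩ A. In each case x ∈ Y, so Y ∪ (A ∩ Y) ⊆ Y.

The two sets are equal.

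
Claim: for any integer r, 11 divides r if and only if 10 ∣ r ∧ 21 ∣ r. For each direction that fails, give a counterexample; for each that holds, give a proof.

[⇒] This fails: take r = 11. Certainly 11 ∣ 11, but 10 ∤ 11.

[⇐] This fails: take r = 210. Both 10 ∣ 210 and 21 ∣ 210, yet 210 is not a multiple of 11 (since 210 = 19·11 + 1), so 11 ∤ 210.

Neither direction holds.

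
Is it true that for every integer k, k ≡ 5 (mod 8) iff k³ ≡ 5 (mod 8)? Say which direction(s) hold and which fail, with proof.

Equivalent; both directions hold.

(⟹) Suppose k ≡ 5 (mod 8). Write k = 8j + 5. Then (8j + 5)³ = 512j³ + 960j² + 600j + 125 = 8(64j³ + 120j² + 75j + 15) + 5, so k³ ≡ 5 (mod 8).

(⟸) Conversely, suppose k³ ≡ 5 (mod 8). The only residue r in {0, …, 7} with r³ ≡ 5 (mod 8) is r = 5, so k ≡ 5 (mod 8).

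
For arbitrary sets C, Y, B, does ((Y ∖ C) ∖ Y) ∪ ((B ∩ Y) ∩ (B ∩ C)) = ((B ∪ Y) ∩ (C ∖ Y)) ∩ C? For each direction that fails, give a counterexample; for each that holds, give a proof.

(⟹) This inclusion fails. Take C = {1}, Y = {1}, B = {1}; then 1 ∈ ((Y ∖ C) ∖ Y) ∪ ((B ∩ Y) ∩ (B ∩ C)) but 1 ∉ ((B ∪ Y) ∩ (C ∖ Y)) ∩ C.

(⟸) This inclusion fails. Take C = {1}, Y = ∅, B = {1}; then 1 ∈ ((B ∪ Y) ∩ (C ∖ Y)) ∩ C but 1 ∉ ((Y ∖ C) ∖ Y) ∪ ((B ∩ Y) ∩ (B ∩ C)).

Both inclusions fail.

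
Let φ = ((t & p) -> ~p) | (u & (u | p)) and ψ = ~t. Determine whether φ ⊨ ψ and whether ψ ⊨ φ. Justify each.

(⟹) This fails. Under p = F, u = F, t = T, the left side is true but the right side is false.

(⟸) Assume the antecedent. If p is true, the antecedent forces (p = T, u = F, t = F) or (p = T, u = T, t = F), and the consequent holds there. If p is false, the consequent reduces to true regardless of the other variables. Either way the consequent holds.

Only the converse holds.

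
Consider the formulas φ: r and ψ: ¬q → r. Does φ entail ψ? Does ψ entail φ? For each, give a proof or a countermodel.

Only the forward direction holds.

(→) Assume the antecedent. If q is true, ¬q → r reduces to true regardless of the other variables. If q is false, the antecedent forces (q = F, r = T), and ¬q → r holds there. Either way ¬q → r holds.

(←) This fails. Under q = T, r = F, the left side is false but the right side is true.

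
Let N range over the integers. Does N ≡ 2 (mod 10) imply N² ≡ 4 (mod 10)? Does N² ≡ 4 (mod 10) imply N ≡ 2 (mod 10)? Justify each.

Only the forward implication holds.

(⟹) Suppose N ≡ 2 (mod 10). Write N = 10j + 2. Then (10j + 2)² = 100j² + 40j + 4 = 10(10j² + 4j) + 4, so N² ≡ 4 (mod 10).

(⟸) This fails: take N = 8. Then 8² = 64 ≡ 4 (mod 10), yet 8 ≡ 8 (mod 10), not 2.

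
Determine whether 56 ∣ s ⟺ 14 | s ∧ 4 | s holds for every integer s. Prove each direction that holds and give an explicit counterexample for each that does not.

Only the forward direction holds.

(⇒) If 56 ∣ s, write s = 56q. Since 56 = 4·14, s = 14·(4q), so 14 ∣ s; and since 56 = 14·4, s = 4·(14q), so 4 ∣ s.

(⇐) This fails: take s = 28. Both 14 ∣ 28 and 4 ∣ 28, yet 28 is not a multiple of 56 (since 28 = 0·56 + 28), so 56 ∤ 28.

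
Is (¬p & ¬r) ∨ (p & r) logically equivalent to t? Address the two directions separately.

Neither direction holds.

(⇒) This fails. Under p = F, r = F, t = F, the left side is true but the right side is false.

(⇐) This fails. Under p = T, r = F, t = T, the left side is false but the right side is true.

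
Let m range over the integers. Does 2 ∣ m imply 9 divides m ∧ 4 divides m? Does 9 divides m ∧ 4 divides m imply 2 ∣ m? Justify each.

[⇒] This fails: take m = 2. Certainly 2 ∣ 2, but 9 ∤ 2.

[⇐] Suppose 9 ∣ m and 4 ∣ m. Any common multiple of 9 and 4 is a multiple of their lcm; here gcd(9, 4) = 1, so lcm(9, 4) = 9·4 = 36, so 36 ∣ m. Since 2 ∣ 36, it follows that 2 ∣ m.

Only the reverse direction holds.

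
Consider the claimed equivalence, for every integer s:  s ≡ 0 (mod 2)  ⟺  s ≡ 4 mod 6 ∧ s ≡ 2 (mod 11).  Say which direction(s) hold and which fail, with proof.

(⇒) fails; (⇐) holds.

Forward direction. This fails: s = 0 gives 0 ≡ 0 (mod 2) but 0 ≡ 0 (mod 6), so the conjunction on the right does not hold.

Converse. If s ≡ 4 (mod 6) and s ≡ 2 (mod 11), then by the Chinese remainder theorem s ≡ 46 (mod 66). Since 46 ≡ 0 (mod 2) and 2 ∣ 66, we get s ≡ 0 (mod 2).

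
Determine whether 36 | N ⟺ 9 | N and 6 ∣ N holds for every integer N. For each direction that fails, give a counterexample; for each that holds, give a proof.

Forward direction. If 36 ∣ N, write N = 36q. Since 36 = 4·9, N = 9·(4q), so 9 ∣ N; and since 36 = 6·6, N = 6·(6q), so 6 ∣ N.

Converse. This fails: take N = 18. Both 9 ∣ 18 and 6 ∣ 18, yet 18 is not a multiple of 36 (since 18 = 0·36 + 18), so 36 ∤ 18.

Only the forward direction holds.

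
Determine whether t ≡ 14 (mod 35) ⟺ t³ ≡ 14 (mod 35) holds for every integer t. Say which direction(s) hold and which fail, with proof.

Equivalent; both directions hold.

[⇒] Suppose t ≡ 14 (mod 35). Write t = 35j + 14. Then (35j + 14)³ = 42875j³ + 51450j² + 20580j + 2744 = 35(1225j³ + 1470j² + 588j + 78) + 14, so t³ ≡ 14 (mod 35).

[⇐] Conversely, suppose t³ ≡ 14 (mod 35). The only residue r in {0, …, 34} with r³ ≡ 14 (mod 35) is r = 14, so t ≡ 14 (mod 35).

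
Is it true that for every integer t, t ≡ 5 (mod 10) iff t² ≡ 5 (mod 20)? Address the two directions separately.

Both directions hold.

(←) The residues r modulo 20 with r² ≡ 5 (mod 20) are exactly {5, 15}, and each is ≡ 5 (mod 10).

(→) Suppose t ≡ 5 (mod 10). Working modulo 20, t ∈ {5, 15}; for each such r, r² ≡ 5 (mod 20).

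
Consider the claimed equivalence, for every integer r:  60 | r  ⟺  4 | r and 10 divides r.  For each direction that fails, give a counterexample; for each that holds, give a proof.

Not equivalent: only (⇒) holds.

(⇐) This fails: take r = 20. Both 4 ∣ 20 and 10 ∣ 20, yet 20 is not a multiple of 60 (since 20 = 0·60 + 20), so 60 ∤ 20.

(⇒) If 60 ∣ r, write r = 60q. Since 60 = 15·4, r = 4·(15q), so 4 ∣ r; and since 60 = 6·10, r = 10·(6q), so 10 ∣ r.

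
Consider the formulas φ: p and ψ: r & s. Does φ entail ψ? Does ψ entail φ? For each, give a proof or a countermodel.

Neither implication holds.

[⇒] This fails. Under s = F, p = T, r = F, the left side is true but the right side is false.

[⇐] This fails. Under s = T, p = F, r = T, the left side is false but the right side is true.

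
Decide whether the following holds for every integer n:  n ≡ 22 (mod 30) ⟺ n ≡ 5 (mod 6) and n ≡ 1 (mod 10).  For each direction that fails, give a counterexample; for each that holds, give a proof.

(⇒) This fails: n = 22 gives 22 ≡ 22 (mod 30) but 22 ≡ 4 (mod 6), so the conjunction on the right does not hold.

(⇐) This fails: n = 11 satisfies both congruences on the right (11 ≡ 5 mod 6 and 11 ≡ 1 mod 10) yet 11 ≡ 11 (mod 30), not 22.

Both directions fail.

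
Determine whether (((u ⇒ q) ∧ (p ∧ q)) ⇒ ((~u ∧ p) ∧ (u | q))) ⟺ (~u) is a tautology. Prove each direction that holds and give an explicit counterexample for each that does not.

(⇒) This fails. Under u = T, q = F, p = F, the left side is true but the right side is false.

(⇐) Assume the antecedent. If u is true, the antecedent cannot hold. If u is false, the consequent reduces to true regardless of the other variables. Either way the consequent holds.

The forward direction fails; the converse holds.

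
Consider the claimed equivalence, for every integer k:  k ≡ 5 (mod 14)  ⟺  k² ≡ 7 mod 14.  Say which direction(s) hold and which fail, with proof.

[⇒] This fails: take k = 5. Then 5 ≡ 5 (mod 14), but 5² = 25 ≡ 11 (mod 14), not 7.

[⇐] This fails: take k = 7. Then 7² = 49 ≡ 7 (mod 14), yet 7 ≡ 7 (mod 14), not 5.

Neither direction holds.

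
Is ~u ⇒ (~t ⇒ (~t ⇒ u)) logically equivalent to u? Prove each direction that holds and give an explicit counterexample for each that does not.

(⇒) fails; (⇐) holds.

(⇒) This fails. Under u = F, t = T, the left side is true but the right side is false.

(⇐) Assume the antecedent. If u is true, ~u ⇒ (~t ⇒ (~t ⇒ u)) reduces to true regardless of the other variables. If u is false, the antecedent cannot hold. Either way ~u ⇒ (~t ⇒ (~t ⇒ u)) holds.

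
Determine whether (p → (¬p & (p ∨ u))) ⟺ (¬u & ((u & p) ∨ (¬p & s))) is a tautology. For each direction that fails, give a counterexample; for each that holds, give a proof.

(⟹) This fails. Under p = F, s = F, u = F, the left side is true but the right side is false.

(⟸) Assume the antecedent. If p is true, the antecedent cannot hold. If p is false, p → (¬p & (p ∨ u)) reduces to true regardless of the other variables. Either way p → (¬p & (p ∨ u)) holds.

Only the reverse direction holds.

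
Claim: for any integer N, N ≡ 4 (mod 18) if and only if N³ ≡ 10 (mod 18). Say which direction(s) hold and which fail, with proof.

Not equivalent: only (⇒) holds.

Forward direction. Suppose N ≡ 4 (mod 18). Write N = 18j + 4. Then (18j + 4)³ = 5832j³ + 3888j² + 864j + 64 = 18(324j³ + 216j² + 48j + 3) + 10, so N³ ≡ 10 (mod 18).

Converse. This fails: take N = 10. Then 10³ = 1000 ≡ 10 (mod 18), yet 10 ≡ 10 (mod 18), not 4.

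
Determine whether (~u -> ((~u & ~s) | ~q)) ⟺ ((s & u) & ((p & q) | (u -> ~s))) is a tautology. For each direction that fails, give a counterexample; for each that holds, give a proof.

Not equivalent: only (⇐) holds.

(⟹) This fails. Under u = F, s = F, q = F, p = F, the left side is true but the right side is false.

(⟸) Assume the antecedent. If u is true, ~u -> ((~u & ~s) | ~q) reduces to true regardless of the other variables. If u is false, the antecedent cannot hold. Either way ~u -> ((~u & ~s) | ~q) holds.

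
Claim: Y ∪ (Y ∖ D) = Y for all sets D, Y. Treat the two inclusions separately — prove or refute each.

Both inclusions hold; the sets are equal.

(⊆) Let x ∈ Y ∪ (Y ∖ D). Then either x ∈ Y and x ∉ D; or x ∈ D ∩ Y. In each case x ∈ Y, so Y ∪ (Y ∖ D) ⊆ Y.

(⊇) Let x ∈ Y. Then either x ∈ Y and x ∉ D; or x ∈ D ∩ Y. In each case x ∈ Y ∪ (Y ∖ D), so Y ⊆ Y ∪ (Y ∖ D).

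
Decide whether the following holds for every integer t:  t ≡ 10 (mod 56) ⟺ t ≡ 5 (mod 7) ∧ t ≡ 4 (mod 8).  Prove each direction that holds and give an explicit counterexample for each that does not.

(⇒) This fails: t = 10 gives 10 ≡ 10 (mod 56) but 10 ≡ 3 (mod 7), so the conjunction on the right does not hold.

(⇐) This fails: t = 12 satisfies both congruences on the right (12 ≡ 5 mod 7 and 12 ≡ 4 mod 8) yet 12 ≡ 12 (mod 56), not 10.

Neither implication holds.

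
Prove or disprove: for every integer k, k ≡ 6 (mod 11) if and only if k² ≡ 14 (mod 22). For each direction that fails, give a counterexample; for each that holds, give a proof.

Forward direction. This fails: take k = 17. Then 17 ≡ 6 (mod 11), but 17² = 289 ≡ 3 (mod 22), not 14.

Converse. This fails: take k = 16. Then 16² = 256 ≡ 14 (mod 22), yet 16 ≡ 5 (mod 11), not 6.

Both directions fail.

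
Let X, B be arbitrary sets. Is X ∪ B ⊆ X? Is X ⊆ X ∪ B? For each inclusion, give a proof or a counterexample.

Reverse inclusion. Let x ∈ X. Then either x ∈ X and x ∉ B; or x ∈ X ∩ B. In each case x ∈ X ∪ B, so X ⊆ X ∪ B.

Forward inclusion. This inclusion fails. Take X = ∅, B = {1}; then 1 ∈ X ∪ B but 1 ∉ X.

The sets are not equal: only the reverse inclusion holds.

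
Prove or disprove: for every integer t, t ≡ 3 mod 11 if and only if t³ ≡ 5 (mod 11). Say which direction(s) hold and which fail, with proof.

The biconditional holds.

[⇒] Suppose t ≡ 3 mod 11. Write t = 11j + 3. Then (11j + 3)³ = 1331j³ + 1089j² + 297j + 27 = 11(121j³ + 99j² + 27j + 2) + 5, so t³ ≡ 5 (mod 11).

[⇐] Conversely, suppose t³ ≡ 5 (mod 11). The only residue r in {0, …, 10} with r³ ≡ 5 (mod 11) is r = 3, so t ≡ 3 (mod 11).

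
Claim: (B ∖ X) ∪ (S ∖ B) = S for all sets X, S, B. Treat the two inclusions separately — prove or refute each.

(⊆) This inclusion fails. Take X = ∅, S = ∅, B = {1}; then 1 ∈ (B ∖ X) ∪ (S ∖ B) but 1 ∉ S.

(⊇) This inclusion fails. Take X = {1}, S = {1}, B = {1}; then 1 ∈ S but 1 ∉ (B ∖ X) ∪ (S ∖ B).

(⊆) fails and (⊇) fails.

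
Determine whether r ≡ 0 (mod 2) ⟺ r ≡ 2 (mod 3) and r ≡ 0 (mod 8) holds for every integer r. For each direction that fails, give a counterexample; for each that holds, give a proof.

(⇒) fails; (⇐) holds.

[⇒] This fails: r = 0 gives 0 ≡ 0 (mod 2) but 0 ≡ 0 (mod 3), so the conjunction on the right does not hold.

[⇐] Conversely, if r ≡ 2 (mod 3) and r ≡ 0 (mod 8), then by the Chinese remainder theorem r ≡ 8 (mod 24). Since 8 ≡ 0 (mod 2) and 2 ∣ 24, we get r ≡ 0 (mod 2).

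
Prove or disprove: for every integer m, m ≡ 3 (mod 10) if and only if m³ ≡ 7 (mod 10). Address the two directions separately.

Both implications hold.

(→) Suppose m ≡ 3 (mod 10). Write m = 10j + 3. Then (10j + 3)³ = 1000j³ + 900j² + 270j + 27 = 10(100j³ + 90j² + 27j + 2) + 7, so m³ ≡ 7 (mod 10).

(←) Conversely, suppose m³ ≡ 7 (mod 10). The only residue r in {0, …, 9} with r³ ≡ 7 (mod 10) is r = 3, so m ≡ 3 (mod 10).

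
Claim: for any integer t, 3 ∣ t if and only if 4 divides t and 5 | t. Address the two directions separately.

Neither direction holds.

Forward direction. This fails: take t = 3. Certainly 3 ∣ 3, but 4 ∤ 3.

Converse. This fails: take t = 20. Both 4 ∣ 20 and 5 ∣ 20, yet 20 is not a multiple of 3 (since 20 = 6·3 + 2), so 3 ∤ 20.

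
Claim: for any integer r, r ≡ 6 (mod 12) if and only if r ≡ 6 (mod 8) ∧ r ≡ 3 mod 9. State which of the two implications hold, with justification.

Forward direction. This fails: r = 66 gives 66 ≡ 6 (mod 12) but 66 ≡ 2 (mod 8), so the conjunction on the right does not hold.

Converse. If r ≡ 6 (mod 8) and r ≡ 3 (mod 9), then by the Chinese remainder theorem r ≡ 30 (mod 72). Since 30 ≡ 6 (mod 12) and 12 ∣ 72, we get r ≡ 6 (mod 12).

Not equivalent: only (⇐) holds.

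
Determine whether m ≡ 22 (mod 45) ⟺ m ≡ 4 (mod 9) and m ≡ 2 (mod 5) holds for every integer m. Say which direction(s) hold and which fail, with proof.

Both directions hold; the statement is true.

Forward direction. Suppose m ≡ 22 (mod 45); write m = 45j + 22. Since 9 ∣ 45, reducing mod 9 gives m ≡ 22 ≡ 4 (mod 9); since 5 ∣ 45, reducing mod 5 gives m ≡ 22 ≡ 2 (mod 5).

Converse. If m ≡ 4 (mod 9) and m ≡ 2 (mod 5), then by the Chinese remainder theorem m ≡ 22 (mod 45). This is exactly m ≡ 22 (mod 45).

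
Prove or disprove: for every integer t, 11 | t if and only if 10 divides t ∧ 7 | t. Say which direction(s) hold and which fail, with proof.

Neither direction holds.

Forward direction. This fails: take t = 11. Certainly 11 ∣ 11, but 10 ∤ 11.

Converse. This fails: take t = 70. Both 10 ∣ 70 and 7 ∣ 70, yet 70 is not a multiple of 11 (since 70 = 6·11 + 4), so 11 ∤ 70.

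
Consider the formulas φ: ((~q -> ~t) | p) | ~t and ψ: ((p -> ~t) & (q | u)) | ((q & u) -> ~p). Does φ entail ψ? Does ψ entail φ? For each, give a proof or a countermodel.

Neither implication holds.

(→) This fails. Under u = T, t = T, p = T, q = T, the left side is true but the right side is false.

(←) This fails. Under u = F, t = T, p = F, q = F, the left side is false but the right side is true.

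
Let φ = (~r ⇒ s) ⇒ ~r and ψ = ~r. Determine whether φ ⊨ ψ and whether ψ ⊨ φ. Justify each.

Forward direction. Assume the antecedent. If s is true, the antecedent forces (s = T, r = F), and ~r holds there. If s is false, the antecedent forces (s = F, r = F), and ~r holds there. Either way ~r holds.

Converse. Assume the antecedent. If s is true, the antecedent forces (s = T, r = F), and (~r ⇒ s) ⇒ ~r holds there. If s is false, the antecedent forces (s = F, r = F), and (~r ⇒ s) ⇒ ~r holds there. Either way (~r ⇒ s) ⇒ ~r holds.

Both implications hold.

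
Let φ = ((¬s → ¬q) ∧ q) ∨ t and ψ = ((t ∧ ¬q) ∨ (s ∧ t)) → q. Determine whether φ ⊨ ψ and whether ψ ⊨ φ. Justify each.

(⇒) This fails. Under q = F, t = T, s = F, the left side is true but the right side is false.

(⇐) This fails. Under q = F, t = F, s = F, the left side is false but the right side is true.

Both directions fail.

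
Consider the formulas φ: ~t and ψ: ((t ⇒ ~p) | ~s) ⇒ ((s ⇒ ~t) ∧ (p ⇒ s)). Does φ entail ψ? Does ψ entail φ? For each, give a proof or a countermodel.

(⇒) This fails. Under s = F, t = F, p = T, the left side is true but the right side is false.

(⇐) This fails. Under s = F, t = T, p = F, the left side is false but the right side is true.

Neither direction holds.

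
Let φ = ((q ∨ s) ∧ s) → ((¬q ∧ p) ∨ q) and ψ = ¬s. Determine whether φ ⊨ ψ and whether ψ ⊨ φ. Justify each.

(⟹) This fails. Under q = T, s = T, p = F, the left side is true but the right side is false.

(⟸) Assume the antecedent. If q is true, ((q ∨ s) ∧ s) → ((¬q ∧ p) ∨ q) reduces to true regardless of the other variables. If q is false, the antecedent forces (q = F, s = F, p = F) or (q = F, s = F, p = T), and ((q ∨ s) ∧ s) → ((¬q ∧ p) ∨ q) holds there. Either way ((q ∨ s) ∧ s) → ((¬q ∧ p) ∨ q) holds.

(⇒) fails; (⇐) holds.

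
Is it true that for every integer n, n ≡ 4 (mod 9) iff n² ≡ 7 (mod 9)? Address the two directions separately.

(⇒) holds; (⇐) fails.

(→) Suppose n ≡ 4 (mod 9). Write n = 9j + 4. Then (9j + 4)² = 81j² + 72j + 16 = 9(9j² + 8j + 1) + 7, so n² ≡ 7 (mod 9).

(←) This fails: take n = 5. Then 5² = 25 ≡ 7 (mod 9), yet 5 ≡ 5 (mod 9), not 4.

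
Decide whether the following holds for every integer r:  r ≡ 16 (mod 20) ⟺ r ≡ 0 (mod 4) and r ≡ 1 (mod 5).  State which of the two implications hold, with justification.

Both directions hold; the statement is true.

(⟸) If r ≡ 0 (mod 4) and r ≡ 1 (mod 5), then by the Chinese remainder theorem r ≡ 16 (mod 20). This is exactly r ≡ 16 (mod 20).

(⟹) Suppose r ≡ 16 (mod 20); write r = 20j + 16. Since 4 ∣ 20, reducing mod 4 gives r ≡ 16 ≡ 0 (mod 4); since 5 ∣ 20, reducing mod 5 gives r ≡ 16 ≡ 1 (mod 5).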